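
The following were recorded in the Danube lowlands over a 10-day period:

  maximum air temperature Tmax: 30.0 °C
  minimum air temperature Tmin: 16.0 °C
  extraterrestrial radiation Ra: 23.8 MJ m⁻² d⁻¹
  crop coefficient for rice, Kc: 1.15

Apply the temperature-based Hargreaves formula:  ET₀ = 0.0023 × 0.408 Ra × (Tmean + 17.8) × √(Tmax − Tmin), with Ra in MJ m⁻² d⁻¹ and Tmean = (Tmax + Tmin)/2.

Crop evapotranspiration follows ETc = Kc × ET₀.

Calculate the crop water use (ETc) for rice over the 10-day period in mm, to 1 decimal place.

Tmean = (30.0 + 16.0)/2 = 23.00 °C
0.408 Ra = 0.408 × 23.8 = 9.7104 mm/d equivalent
ET₀ = 0.0023 × 9.7104 × (23.00 + 17.8) × √14.0 = 0.0023 × 9.7104 × 40.80 × 3.7417 = 3.4095 mm/d
ETc = Kc × ET₀ = 1.15 × 3.4095 = 3.9209 mm/d
Over 10 days: 3.9209 × 10 = 39.209 mm

39.2 mm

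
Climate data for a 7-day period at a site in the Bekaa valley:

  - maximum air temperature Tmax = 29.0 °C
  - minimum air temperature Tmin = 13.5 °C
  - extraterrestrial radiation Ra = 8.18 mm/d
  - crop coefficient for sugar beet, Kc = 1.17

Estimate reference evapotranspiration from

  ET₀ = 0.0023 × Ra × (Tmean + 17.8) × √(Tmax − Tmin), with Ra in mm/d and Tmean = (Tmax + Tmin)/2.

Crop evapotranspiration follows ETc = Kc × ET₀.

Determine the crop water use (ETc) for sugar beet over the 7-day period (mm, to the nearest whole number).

24 mm

Tmean = (29.0 + 13.5)/2 = 21.25 °C
ET₀ = 0.0023 × 8.18 × (21.25 + 17.8) × √15.5 = 0.0023 × 8.18 × 39.05 × 3.9370 = 2.8925 mm/d
ETc = Kc × ET₀ = 1.17 × 2.8925 = 3.3842 mm/d
Over 7 days: 3.3842 × 7 = 23.689 mm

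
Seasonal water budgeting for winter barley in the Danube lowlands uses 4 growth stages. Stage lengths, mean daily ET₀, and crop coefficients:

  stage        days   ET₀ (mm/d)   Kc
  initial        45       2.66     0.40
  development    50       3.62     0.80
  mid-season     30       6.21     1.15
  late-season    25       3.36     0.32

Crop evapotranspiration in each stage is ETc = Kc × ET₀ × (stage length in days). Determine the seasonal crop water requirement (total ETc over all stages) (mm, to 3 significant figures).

initial: 0.40 × 2.66 × 45 = 47.88 mm
development: 0.80 × 3.62 × 50 = 144.80 mm
mid-season: 1.15 × 6.21 × 30 = 214.25 mm
late-season: 0.32 × 3.36 × 25 = 26.88 mm
Seasonal total = 433.81 mm

434 mm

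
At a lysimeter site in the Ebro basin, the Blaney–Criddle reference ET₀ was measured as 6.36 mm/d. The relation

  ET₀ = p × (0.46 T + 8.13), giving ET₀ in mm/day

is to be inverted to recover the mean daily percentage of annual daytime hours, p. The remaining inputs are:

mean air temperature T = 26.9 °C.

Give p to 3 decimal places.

0.310

p = ET₀ / (0.46 T + 8.13) = 6.36 / (0.46 × 26.9 + 8.13) = 6.36 / 20.504 = 0.3102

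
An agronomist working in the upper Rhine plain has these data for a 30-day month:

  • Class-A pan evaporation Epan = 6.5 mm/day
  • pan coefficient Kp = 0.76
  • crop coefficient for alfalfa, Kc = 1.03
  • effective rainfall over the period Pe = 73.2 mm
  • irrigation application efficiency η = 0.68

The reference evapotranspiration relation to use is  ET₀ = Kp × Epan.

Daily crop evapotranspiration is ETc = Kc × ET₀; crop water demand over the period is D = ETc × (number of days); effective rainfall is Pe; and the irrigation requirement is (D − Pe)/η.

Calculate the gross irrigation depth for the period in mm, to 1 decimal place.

ET₀ = 0.76 × 6.5 = 4.9400 mm/d
ETc = Kc × ET₀ = 1.03 × 4.9400 = 5.0882 mm/d
Crop demand D = ETc × 30 d = 5.0882 × 30 = 152.646 mm
D − Pe = 152.646 − 73.2 = 79.446 mm
Gross irrigation = 79.446 / 0.68 = 116.832 mm

116.8 mm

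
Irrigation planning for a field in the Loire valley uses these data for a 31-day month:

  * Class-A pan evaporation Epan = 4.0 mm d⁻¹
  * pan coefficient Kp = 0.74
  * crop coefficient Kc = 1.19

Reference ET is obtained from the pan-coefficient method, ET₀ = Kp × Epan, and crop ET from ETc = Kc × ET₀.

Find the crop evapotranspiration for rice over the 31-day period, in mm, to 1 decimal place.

ET₀ = 0.74 × 4.0 = 2.9600 mm/d
ETc = Kc × ET₀ = 1.19 × 2.9600 = 3.5224 mm/d
Over 31 days: 3.5224 × 31 = 109.194 mm

109.2 mm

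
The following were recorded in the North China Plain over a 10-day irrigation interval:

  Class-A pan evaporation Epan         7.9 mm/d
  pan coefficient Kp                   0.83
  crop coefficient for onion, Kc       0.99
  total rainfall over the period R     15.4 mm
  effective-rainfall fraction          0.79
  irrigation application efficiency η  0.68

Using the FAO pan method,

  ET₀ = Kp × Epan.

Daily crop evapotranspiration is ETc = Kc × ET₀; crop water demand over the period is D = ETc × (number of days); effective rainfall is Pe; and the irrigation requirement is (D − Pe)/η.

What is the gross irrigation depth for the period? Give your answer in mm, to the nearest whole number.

78 mm

ET₀ = 0.83 × 7.9 = 6.5570 mm/d
ETc = Kc × ET₀ = 0.99 × 6.5570 = 6.4914 mm/d
Crop demand D = ETc × 10 d = 6.4914 × 10 = 64.914 mm
Pe = 0.79 × 15.4 = 12.166 mm
D − Pe = 64.914 − 12.166 = 52.748 mm
Gross irrigation = 52.748 / 0.68 = 77.571 mm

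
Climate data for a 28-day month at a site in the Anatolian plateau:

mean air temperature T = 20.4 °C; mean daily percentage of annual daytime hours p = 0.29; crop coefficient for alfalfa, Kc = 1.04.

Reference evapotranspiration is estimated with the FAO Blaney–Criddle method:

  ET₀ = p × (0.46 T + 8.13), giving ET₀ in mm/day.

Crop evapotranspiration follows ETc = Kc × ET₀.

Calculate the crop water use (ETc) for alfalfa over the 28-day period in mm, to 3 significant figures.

ET₀ = 0.29 × (0.46 × 20.4 + 8.13) = 0.29 × 17.514 = 5.0791 mm/d
ETc = Kc × ET₀ = 1.04 × 5.0791 = 5.2823 mm/d
Over 28 days: 5.2823 × 28 = 147.904 mm

148 mm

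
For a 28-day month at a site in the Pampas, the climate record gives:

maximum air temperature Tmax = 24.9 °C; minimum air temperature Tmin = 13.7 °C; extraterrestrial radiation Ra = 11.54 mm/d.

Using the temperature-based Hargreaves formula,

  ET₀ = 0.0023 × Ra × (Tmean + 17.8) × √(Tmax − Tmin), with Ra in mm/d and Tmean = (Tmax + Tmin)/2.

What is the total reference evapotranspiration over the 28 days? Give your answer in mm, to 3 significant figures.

92.3 mm

Tmean = (24.9 + 13.7)/2 = 19.30 °C
ET₀ = 0.0023 × 11.54 × (19.30 + 17.8) × √11.2 = 0.0023 × 11.54 × 37.10 × 3.3466 = 3.2954 mm/d
Over 28 days: 3.2954 × 28 = 92.271 mm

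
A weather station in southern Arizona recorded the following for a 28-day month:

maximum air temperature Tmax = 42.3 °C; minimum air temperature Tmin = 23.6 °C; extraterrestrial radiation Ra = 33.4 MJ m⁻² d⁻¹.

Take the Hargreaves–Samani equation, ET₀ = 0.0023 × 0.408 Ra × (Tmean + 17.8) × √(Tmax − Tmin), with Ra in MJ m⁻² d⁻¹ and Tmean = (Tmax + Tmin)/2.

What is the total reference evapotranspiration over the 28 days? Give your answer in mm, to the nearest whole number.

Tmean = (42.3 + 23.6)/2 = 32.95 °C
0.408 Ra = 0.408 × 33.4 = 13.6272 mm/d equivalent
ET₀ = 0.0023 × 13.6272 × (32.95 + 17.8) × √18.7 = 0.0023 × 13.6272 × 50.75 × 4.3243 = 6.8784 mm/d
Over 28 days: 6.8784 × 28 = 192.595 mm

193 mm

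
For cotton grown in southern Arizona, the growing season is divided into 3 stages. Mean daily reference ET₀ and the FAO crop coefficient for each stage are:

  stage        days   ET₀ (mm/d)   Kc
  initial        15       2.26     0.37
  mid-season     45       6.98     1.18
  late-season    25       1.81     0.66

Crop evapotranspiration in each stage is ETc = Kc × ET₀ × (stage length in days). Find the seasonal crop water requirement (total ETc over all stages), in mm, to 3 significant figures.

413 mm

initial: 0.37 × 2.26 × 15 = 12.54 mm
mid-season: 1.18 × 6.98 × 45 = 370.64 mm
late-season: 0.66 × 1.81 × 25 = 29.87 mm
Seasonal total = 413.05 mm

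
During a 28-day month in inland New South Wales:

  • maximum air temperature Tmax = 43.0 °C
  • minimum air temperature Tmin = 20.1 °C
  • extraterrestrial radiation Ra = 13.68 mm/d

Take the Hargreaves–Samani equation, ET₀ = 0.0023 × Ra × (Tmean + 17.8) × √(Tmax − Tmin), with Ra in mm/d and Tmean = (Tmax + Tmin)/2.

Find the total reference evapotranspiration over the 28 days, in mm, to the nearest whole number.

Tmean = (43.0 + 20.1)/2 = 31.55 °C
ET₀ = 0.0023 × 13.68 × (31.55 + 17.8) × √22.9 = 0.0023 × 13.68 × 49.35 × 4.7854 = 7.4305 mm/d
Over 28 days: 7.4305 × 28 = 208.054 mm

208 mm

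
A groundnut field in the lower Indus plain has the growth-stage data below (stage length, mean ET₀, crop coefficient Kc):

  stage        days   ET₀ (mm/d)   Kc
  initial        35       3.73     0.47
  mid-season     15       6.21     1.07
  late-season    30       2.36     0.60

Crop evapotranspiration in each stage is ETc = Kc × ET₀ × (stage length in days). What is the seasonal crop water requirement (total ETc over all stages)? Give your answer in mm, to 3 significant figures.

initial: 0.47 × 3.73 × 35 = 61.36 mm
mid-season: 1.07 × 6.21 × 15 = 99.67 mm
late-season: 0.60 × 2.36 × 30 = 42.48 mm
Seasonal total = 203.51 mm

204 mm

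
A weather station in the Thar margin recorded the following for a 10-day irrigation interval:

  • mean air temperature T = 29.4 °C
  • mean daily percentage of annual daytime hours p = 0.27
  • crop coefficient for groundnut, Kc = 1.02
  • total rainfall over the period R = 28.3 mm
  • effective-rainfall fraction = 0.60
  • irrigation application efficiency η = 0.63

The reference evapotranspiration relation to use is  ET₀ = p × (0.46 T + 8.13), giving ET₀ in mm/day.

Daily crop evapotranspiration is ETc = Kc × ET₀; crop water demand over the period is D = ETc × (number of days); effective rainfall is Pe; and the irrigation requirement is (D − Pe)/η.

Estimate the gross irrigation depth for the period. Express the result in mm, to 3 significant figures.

67.7 mm

ET₀ = 0.27 × (0.46 × 29.4 + 8.13) = 0.27 × 21.654 = 5.8466 mm/d
ETc = Kc × ET₀ = 1.02 × 5.8466 = 5.9635 mm/d
Crop demand D = ETc × 10 d = 5.9635 × 10 = 59.635 mm
Pe = 0.60 × 28.3 = 16.980 mm
D − Pe = 59.635 − 16.980 = 42.655 mm
Gross irrigation = 42.655 / 0.63 = 67.706 mm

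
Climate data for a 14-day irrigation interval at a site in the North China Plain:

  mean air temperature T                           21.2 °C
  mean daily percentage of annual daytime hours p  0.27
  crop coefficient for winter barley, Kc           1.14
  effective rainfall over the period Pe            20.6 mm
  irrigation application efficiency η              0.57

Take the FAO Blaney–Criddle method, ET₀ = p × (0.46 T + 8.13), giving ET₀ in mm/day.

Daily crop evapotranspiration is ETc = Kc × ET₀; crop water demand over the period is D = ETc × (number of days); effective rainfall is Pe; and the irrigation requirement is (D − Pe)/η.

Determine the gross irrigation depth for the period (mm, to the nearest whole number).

99 mm

ET₀ = 0.27 × (0.46 × 21.2 + 8.13) = 0.27 × 17.882 = 4.8281 mm/d
ETc = Kc × ET₀ = 1.14 × 4.8281 = 5.5040 mm/d
Crop demand D = ETc × 14 d = 5.5040 × 14 = 77.056 mm
D − Pe = 77.056 − 20.6 = 56.456 mm
Gross irrigation = 56.456 / 0.57 = 99.046 mm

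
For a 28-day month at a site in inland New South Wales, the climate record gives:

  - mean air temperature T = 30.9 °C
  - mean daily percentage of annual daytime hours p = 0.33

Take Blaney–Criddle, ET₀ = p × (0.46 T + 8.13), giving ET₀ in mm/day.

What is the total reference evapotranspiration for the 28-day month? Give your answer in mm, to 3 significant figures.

206 mm

ET₀ = 0.33 × (0.46 × 30.9 + 8.13) = 0.33 × 22.344 = 7.3735 mm/d
Monthly total = 7.3735 × 28 = 206.458 mm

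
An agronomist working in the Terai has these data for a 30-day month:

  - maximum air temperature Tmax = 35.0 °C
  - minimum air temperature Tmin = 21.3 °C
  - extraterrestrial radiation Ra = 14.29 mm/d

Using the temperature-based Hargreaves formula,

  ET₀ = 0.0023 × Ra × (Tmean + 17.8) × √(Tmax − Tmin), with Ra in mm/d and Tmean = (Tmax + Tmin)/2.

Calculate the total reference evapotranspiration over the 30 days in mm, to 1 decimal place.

Tmean = (35.0 + 21.3)/2 = 28.15 °C
ET₀ = 0.0023 × 14.29 × (28.15 + 17.8) × √13.7 = 0.0023 × 14.29 × 45.95 × 3.7014 = 5.5900 mm/d
Over 30 days: 5.5900 × 30 = 167.700 mm

167.7 mm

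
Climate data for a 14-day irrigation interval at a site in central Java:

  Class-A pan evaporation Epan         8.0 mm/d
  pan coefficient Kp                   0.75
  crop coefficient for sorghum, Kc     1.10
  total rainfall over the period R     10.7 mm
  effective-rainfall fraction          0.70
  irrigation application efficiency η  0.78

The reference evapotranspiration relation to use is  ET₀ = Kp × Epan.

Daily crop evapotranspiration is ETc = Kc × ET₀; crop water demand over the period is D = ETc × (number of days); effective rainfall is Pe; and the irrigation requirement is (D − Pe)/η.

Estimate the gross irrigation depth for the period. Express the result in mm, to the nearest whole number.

ET₀ = 0.75 × 8.0 = 6.0000 mm/d
ETc = Kc × ET₀ = 1.10 × 6.0000 = 6.6000 mm/d
Crop demand D = ETc × 14 d = 6.6000 × 14 = 92.400 mm
Pe = 0.70 × 10.7 = 7.490 mm
D − Pe = 92.400 − 7.490 = 84.910 mm
Gross irrigation = 84.910 / 0.78 = 108.859 mm

109 mm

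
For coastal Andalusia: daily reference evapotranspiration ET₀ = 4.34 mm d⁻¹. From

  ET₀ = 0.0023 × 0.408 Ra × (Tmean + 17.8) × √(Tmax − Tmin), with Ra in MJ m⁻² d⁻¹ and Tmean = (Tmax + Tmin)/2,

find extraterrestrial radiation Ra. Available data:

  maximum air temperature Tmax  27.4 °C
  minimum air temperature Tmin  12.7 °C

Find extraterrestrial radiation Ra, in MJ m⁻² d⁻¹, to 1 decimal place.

Tmean = (27.4+12.7)/2 = 20.05 °C; ΔT = 14.7
Ra = ET₀ / [0.0023 × 0.408 × (Tmean+17.8) × √ΔT]
   = 4.34 / (0.0023 × 0.408 × 37.85 × 3.8341) = 31.869 MJ m⁻² d⁻¹

31.9 MJ m⁻² d⁻¹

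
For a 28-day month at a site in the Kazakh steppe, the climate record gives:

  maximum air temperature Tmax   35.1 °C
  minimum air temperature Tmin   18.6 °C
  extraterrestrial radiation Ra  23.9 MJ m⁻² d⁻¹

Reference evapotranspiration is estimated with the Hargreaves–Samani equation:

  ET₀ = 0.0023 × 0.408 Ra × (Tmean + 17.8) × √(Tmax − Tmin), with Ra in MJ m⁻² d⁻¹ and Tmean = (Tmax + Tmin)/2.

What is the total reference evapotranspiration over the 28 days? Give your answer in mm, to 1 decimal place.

113.9 mm

Tmean = (35.1 + 18.6)/2 = 26.85 °C
0.408 Ra = 0.408 × 23.9 = 9.7512 mm/d equivalent
ET₀ = 0.0023 × 9.7512 × (26.85 + 17.8) × √16.5 = 0.0023 × 9.7512 × 44.65 × 4.0620 = 4.0677 mm/d
Over 28 days: 4.0677 × 28 = 113.896 mm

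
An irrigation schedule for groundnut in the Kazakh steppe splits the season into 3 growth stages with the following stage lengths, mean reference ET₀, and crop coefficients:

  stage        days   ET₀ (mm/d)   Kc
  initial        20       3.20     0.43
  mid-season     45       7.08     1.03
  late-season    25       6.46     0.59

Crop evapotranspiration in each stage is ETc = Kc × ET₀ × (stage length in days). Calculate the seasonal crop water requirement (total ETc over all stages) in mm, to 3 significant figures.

451 mm

initial: 0.43 × 3.20 × 20 = 27.52 mm
mid-season: 1.03 × 7.08 × 45 = 328.16 mm
late-season: 0.59 × 6.46 × 25 = 95.29 mm
Seasonal total = 450.97 mm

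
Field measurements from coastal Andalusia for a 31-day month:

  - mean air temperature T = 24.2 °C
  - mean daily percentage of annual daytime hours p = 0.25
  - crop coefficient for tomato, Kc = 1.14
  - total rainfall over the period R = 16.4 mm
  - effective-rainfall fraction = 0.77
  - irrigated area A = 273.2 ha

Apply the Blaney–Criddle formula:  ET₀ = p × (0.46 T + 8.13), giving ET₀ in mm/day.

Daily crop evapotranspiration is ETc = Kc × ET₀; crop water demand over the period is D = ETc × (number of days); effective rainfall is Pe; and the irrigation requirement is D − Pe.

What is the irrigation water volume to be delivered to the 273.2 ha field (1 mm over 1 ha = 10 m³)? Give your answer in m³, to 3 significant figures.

430000 m³

ET₀ = 0.25 × (0.46 × 24.2 + 8.13) = 0.25 × 19.262 = 4.8155 mm/d
ETc = Kc × ET₀ = 1.14 × 4.8155 = 5.4897 mm/d
Crop demand D = ETc × 31 d = 5.4897 × 31 = 170.181 mm
Pe = 0.77 × 16.4 = 12.628 mm
D − Pe = 170.181 − 12.628 = 157.553 mm
Volume = 157.553 mm × 273.2 ha × 10 = 430434.8 m³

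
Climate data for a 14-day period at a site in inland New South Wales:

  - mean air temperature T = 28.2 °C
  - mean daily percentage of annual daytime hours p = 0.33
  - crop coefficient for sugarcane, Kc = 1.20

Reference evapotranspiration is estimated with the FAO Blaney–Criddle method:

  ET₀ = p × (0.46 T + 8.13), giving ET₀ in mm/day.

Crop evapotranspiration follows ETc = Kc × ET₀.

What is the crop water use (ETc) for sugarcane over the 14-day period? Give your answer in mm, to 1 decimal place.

117.0 mm

ET₀ = 0.33 × (0.46 × 28.2 + 8.13) = 0.33 × 21.102 = 6.9637 mm/d
ETc = Kc × ET₀ = 1.20 × 6.9637 = 8.3564 mm/d
Over 14 days: 8.3564 × 14 = 116.990 mm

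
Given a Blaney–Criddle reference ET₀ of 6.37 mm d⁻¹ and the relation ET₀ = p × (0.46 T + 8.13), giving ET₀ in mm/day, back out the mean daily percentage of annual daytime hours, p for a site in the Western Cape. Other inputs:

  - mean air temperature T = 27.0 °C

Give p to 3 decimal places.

0.310

p = ET₀ / (0.46 T + 8.13) = 6.37 / (0.46 × 27.0 + 8.13) = 6.37 / 20.550 = 0.3100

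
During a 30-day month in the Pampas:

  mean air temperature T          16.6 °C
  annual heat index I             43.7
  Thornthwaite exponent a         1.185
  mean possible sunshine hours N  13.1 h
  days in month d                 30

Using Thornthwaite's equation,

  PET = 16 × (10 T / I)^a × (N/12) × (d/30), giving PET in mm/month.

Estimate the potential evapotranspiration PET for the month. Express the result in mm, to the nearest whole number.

10T/I = 10 × 16.6 / 43.7 = 3.7986
(10T/I)^a = 3.7986^1.185 = 4.8624
Uncorrected PET = 16 × 4.8624 = 77.798 mm
Correction = (N/12)(d/30) = (13.1/12)(30/30) = 1.0917
PET = 77.798 × 1.0917 = 84.932 mm/month

85 mm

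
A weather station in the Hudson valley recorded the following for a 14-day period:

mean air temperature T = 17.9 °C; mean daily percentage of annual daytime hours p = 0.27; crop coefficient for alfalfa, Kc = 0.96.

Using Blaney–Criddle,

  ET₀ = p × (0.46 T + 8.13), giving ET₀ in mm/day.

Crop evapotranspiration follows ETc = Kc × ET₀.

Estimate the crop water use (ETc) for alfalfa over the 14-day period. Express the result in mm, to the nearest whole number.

ET₀ = 0.27 × (0.46 × 17.9 + 8.13) = 0.27 × 16.364 = 4.4183 mm/d
ETc = Kc × ET₀ = 0.96 × 4.4183 = 4.2416 mm/d
Over 14 days: 4.2416 × 14 = 59.382 mm

59 mm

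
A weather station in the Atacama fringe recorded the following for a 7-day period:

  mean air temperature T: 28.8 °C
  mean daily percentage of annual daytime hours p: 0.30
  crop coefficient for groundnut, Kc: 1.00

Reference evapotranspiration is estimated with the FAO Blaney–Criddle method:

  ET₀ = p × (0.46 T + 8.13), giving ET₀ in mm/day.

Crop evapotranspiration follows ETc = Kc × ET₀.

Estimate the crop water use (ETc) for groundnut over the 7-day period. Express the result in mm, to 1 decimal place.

44.9 mm

ET₀ = 0.30 × (0.46 × 28.8 + 8.13) = 0.30 × 21.378 = 6.4134 mm/d
ETc = Kc × ET₀ = 1.00 × 6.4134 = 6.4134 mm/d
Over 7 days: 6.4134 × 7 = 44.894 mm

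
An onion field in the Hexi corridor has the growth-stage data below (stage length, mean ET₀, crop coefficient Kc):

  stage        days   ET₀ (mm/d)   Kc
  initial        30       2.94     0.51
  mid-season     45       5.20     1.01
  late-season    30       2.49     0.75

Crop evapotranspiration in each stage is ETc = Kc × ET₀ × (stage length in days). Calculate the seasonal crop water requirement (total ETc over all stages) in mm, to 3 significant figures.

337 mm

initial: 0.51 × 2.94 × 30 = 44.98 mm
mid-season: 1.01 × 5.20 × 45 = 236.34 mm
late-season: 0.75 × 2.49 × 30 = 56.03 mm
Seasonal total = 337.35 mm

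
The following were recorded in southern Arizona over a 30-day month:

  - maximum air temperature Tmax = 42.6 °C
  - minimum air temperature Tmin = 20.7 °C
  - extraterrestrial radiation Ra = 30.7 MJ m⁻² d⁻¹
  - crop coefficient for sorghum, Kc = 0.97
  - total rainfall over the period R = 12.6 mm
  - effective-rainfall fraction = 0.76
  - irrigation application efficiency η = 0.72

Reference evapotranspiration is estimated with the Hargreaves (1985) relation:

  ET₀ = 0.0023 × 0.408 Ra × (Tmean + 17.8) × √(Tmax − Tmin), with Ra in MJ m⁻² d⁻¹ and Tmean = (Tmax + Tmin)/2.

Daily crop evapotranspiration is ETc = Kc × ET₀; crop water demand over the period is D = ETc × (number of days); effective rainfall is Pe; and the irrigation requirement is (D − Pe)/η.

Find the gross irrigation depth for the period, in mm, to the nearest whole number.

Tmean = (42.6 + 20.7)/2 = 31.65 °C
0.408 Ra = 0.408 × 30.7 = 12.5256 mm/d equivalent
ET₀ = 0.0023 × 12.5256 × (31.65 + 17.8) × √21.9 = 0.0023 × 12.5256 × 49.45 × 4.6797 = 6.6667 mm/d
ETc = Kc × ET₀ = 0.97 × 6.6667 = 6.4667 mm/d
Crop demand D = ETc × 30 d = 6.4667 × 30 = 194.001 mm
Pe = 0.76 × 12.6 = 9.576 mm
D − Pe = 194.001 − 9.576 = 184.425 mm
Gross irrigation = 184.425 / 0.72 = 256.146 mm

256 mm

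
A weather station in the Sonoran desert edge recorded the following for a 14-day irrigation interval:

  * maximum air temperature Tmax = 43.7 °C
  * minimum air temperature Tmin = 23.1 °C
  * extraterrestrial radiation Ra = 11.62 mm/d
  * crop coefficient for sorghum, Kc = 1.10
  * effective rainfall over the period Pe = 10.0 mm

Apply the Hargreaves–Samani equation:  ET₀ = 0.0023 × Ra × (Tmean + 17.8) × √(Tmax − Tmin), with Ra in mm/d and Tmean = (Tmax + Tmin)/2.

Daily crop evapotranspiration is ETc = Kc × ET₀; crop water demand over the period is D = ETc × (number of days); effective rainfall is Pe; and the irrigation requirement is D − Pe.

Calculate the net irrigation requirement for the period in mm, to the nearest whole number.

86 mm

Tmean = (43.7 + 23.1)/2 = 33.40 °C
ET₀ = 0.0023 × 11.62 × (33.40 + 17.8) × √20.6 = 0.0023 × 11.62 × 51.20 × 4.5387 = 6.2106 mm/d
ETc = Kc × ET₀ = 1.10 × 6.2106 = 6.8317 mm/d
Crop demand D = ETc × 14 d = 6.8317 × 14 = 95.644 mm
D − Pe = 95.644 − 10.0 = 85.644 mm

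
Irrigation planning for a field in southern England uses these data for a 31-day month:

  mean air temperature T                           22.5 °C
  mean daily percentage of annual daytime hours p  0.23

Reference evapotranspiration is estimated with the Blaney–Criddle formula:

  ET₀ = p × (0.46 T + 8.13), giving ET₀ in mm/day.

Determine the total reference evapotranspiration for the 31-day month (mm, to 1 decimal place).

131.8 mm

ET₀ = 0.23 × (0.46 × 22.5 + 8.13) = 0.23 × 18.480 = 4.2504 mm/d
Monthly total = 4.2504 × 31 = 131.762 mm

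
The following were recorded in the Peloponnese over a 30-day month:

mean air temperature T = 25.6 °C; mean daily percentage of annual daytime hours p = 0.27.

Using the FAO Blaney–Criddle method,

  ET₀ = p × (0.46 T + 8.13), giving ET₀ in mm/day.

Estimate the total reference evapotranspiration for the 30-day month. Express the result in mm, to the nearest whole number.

ET₀ = 0.27 × (0.46 × 25.6 + 8.13) = 0.27 × 19.906 = 5.3746 mm/d
Monthly total = 5.3746 × 30 = 161.238 mm

161 mm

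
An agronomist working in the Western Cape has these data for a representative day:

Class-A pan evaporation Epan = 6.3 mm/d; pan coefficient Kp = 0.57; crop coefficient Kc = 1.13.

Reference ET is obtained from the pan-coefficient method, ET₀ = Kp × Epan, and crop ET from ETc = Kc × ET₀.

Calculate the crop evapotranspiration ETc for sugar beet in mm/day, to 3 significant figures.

ET₀ = 0.57 × 6.3 = 3.5910 mm/d
ETc = Kc × ET₀ = 1.13 × 3.5910 = 4.0578 mm/d

4.06 mm/day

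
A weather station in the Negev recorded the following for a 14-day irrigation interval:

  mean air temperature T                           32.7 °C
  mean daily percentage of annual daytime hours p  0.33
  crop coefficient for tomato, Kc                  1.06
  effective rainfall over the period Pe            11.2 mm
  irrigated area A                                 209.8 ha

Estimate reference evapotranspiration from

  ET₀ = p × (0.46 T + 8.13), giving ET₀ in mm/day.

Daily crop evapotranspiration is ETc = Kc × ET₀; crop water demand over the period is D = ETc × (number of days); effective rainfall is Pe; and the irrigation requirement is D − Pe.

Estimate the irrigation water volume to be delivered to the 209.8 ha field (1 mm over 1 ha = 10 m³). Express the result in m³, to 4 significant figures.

214600 m³

ET₀ = 0.33 × (0.46 × 32.7 + 8.13) = 0.33 × 23.172 = 7.6468 mm/d
ETc = Kc × ET₀ = 1.06 × 7.6468 = 8.1056 mm/d
Crop demand D = ETc × 14 d = 8.1056 × 14 = 113.478 mm
D − Pe = 113.478 − 11.2 = 102.278 mm
Volume = 102.278 mm × 209.8 ha × 10 = 214579.2 m³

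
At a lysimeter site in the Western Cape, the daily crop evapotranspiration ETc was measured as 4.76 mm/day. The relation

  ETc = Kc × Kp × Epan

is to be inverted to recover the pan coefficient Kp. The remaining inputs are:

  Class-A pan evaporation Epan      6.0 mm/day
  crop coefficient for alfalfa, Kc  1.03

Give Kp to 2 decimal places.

ETc = Kc × Kp × Epan  ⇒  Kp = ETc / (Kc × Epan)
Kp = 4.76 / (1.03 × 6.0) = 4.76 / 6.180 = 0.7702

0.77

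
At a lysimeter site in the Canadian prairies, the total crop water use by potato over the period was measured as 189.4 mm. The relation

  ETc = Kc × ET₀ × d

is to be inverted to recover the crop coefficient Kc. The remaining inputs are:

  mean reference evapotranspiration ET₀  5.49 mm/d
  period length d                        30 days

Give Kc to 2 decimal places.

ETc = Kc × ET₀ × d  ⇒  Kc = ETc / (ET₀ × d)
Kc = 189.4 / (5.49 × 30) = 189.4 / 164.70 = 1.1500

1.15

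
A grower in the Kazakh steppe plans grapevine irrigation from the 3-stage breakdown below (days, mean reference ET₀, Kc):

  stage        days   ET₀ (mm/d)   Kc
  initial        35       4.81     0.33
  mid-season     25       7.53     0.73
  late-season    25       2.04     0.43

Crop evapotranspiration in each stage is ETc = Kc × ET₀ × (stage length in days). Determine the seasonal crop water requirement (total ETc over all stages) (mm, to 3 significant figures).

initial: 0.33 × 4.81 × 35 = 55.56 mm
mid-season: 0.73 × 7.53 × 25 = 137.42 mm
late-season: 0.43 × 2.04 × 25 = 21.93 mm
Seasonal total = 214.91 mm

215 mm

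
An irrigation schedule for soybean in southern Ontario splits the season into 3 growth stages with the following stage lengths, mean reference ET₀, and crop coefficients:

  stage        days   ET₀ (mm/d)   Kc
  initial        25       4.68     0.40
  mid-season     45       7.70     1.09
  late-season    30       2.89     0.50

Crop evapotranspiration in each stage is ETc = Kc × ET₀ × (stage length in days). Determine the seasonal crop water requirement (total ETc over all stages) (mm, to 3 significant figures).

initial: 0.40 × 4.68 × 25 = 46.80 mm
mid-season: 1.09 × 7.70 × 45 = 377.69 mm
late-season: 0.50 × 2.89 × 30 = 43.35 mm
Seasonal total = 467.84 mm

468 mm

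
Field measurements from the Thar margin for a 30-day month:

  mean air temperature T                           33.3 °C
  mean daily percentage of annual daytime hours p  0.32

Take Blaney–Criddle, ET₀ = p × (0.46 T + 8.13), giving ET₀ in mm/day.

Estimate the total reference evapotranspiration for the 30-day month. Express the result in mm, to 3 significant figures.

ET₀ = 0.32 × (0.46 × 33.3 + 8.13) = 0.32 × 23.448 = 7.5034 mm/d
Monthly total = 7.5034 × 30 = 225.102 mm

225 mm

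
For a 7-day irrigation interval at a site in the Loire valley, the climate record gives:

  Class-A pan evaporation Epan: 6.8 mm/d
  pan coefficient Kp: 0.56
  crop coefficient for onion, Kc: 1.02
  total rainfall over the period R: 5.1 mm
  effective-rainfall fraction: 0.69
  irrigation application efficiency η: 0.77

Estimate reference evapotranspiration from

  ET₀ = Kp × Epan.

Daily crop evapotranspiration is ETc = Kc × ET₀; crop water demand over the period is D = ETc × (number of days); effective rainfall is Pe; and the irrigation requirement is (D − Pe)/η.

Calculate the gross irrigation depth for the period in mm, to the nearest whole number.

31 mm

ET₀ = 0.56 × 6.8 = 3.8080 mm/d
ETc = Kc × ET₀ = 1.02 × 3.8080 = 3.8842 mm/d
Crop demand D = ETc × 7 d = 3.8842 × 7 = 27.189 mm
Pe = 0.69 × 5.1 = 3.519 mm
D − Pe = 27.189 − 3.519 = 23.670 mm
Gross irrigation = 23.670 / 0.77 = 30.740 mm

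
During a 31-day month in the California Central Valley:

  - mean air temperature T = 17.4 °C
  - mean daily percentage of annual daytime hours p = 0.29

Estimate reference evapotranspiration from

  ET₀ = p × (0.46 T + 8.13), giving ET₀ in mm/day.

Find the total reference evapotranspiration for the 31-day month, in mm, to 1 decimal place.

ET₀ = 0.29 × (0.46 × 17.4 + 8.13) = 0.29 × 16.134 = 4.6789 mm/d
Monthly total = 4.6789 × 31 = 145.046 mm

145.0 mm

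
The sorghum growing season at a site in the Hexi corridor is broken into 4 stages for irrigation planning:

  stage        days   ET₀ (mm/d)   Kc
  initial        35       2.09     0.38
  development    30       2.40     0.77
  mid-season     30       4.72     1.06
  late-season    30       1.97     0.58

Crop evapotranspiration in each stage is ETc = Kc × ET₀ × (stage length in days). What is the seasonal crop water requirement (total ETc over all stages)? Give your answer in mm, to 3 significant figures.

268 mm

initial: 0.38 × 2.09 × 35 = 27.80 mm
development: 0.77 × 2.40 × 30 = 55.44 mm
mid-season: 1.06 × 4.72 × 30 = 150.10 mm
late-season: 0.58 × 1.97 × 30 = 34.28 mm
Seasonal total = 267.62 mm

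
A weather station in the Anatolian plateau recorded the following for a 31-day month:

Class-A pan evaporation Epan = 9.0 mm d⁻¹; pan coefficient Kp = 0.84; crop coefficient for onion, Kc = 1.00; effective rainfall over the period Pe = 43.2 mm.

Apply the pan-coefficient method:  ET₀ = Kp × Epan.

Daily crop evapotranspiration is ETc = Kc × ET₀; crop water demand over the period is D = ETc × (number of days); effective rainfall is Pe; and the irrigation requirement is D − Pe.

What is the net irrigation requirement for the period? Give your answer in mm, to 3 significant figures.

191 mm

ET₀ = 0.84 × 9.0 = 7.5600 mm/d
ETc = Kc × ET₀ = 1.00 × 7.5600 = 7.5600 mm/d
Crop demand D = ETc × 31 d = 7.5600 × 31 = 234.360 mm
D − Pe = 234.360 − 43.2 = 191.160 mm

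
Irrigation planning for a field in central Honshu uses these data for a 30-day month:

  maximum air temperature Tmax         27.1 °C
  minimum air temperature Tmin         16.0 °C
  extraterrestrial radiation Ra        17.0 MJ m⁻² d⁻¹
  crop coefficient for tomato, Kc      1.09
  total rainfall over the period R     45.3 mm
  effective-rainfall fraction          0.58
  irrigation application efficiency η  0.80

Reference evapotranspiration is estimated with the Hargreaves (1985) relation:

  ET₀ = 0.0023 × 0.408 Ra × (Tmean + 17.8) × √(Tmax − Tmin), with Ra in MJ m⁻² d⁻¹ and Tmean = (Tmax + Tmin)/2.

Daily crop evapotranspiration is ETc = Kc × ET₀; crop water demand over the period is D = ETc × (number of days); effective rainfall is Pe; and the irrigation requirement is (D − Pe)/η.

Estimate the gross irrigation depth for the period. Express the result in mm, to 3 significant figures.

52.6 mm

Tmean = (27.1 + 16.0)/2 = 21.55 °C
0.408 Ra = 0.408 × 17.0 = 6.9360 mm/d equivalent
ET₀ = 0.0023 × 6.9360 × (21.55 + 17.8) × √11.1 = 0.0023 × 6.9360 × 39.35 × 3.3317 = 2.0915 mm/d
ETc = Kc × ET₀ = 1.09 × 2.0915 = 2.2797 mm/d
Crop demand D = ETc × 30 d = 2.2797 × 30 = 68.391 mm
Pe = 0.58 × 45.3 = 26.274 mm
D − Pe = 68.391 − 26.274 = 42.117 mm
Gross irrigation = 42.117 / 0.80 = 52.646 mm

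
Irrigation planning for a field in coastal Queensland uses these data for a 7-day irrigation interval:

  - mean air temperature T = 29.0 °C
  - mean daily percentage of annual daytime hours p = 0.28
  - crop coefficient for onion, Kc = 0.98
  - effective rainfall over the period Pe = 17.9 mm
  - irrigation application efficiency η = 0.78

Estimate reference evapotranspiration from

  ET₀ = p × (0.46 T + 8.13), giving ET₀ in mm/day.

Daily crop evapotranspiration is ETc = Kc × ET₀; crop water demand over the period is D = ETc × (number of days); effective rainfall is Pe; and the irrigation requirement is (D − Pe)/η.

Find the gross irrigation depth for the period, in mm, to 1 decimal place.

ET₀ = 0.28 × (0.46 × 29.0 + 8.13) = 0.28 × 21.470 = 6.0116 mm/d
ETc = Kc × ET₀ = 0.98 × 6.0116 = 5.8914 mm/d
Crop demand D = ETc × 7 d = 5.8914 × 7 = 41.240 mm
D − Pe = 41.240 − 17.9 = 23.340 mm
Gross irrigation = 23.340 / 0.78 = 29.923 mm

29.9 mm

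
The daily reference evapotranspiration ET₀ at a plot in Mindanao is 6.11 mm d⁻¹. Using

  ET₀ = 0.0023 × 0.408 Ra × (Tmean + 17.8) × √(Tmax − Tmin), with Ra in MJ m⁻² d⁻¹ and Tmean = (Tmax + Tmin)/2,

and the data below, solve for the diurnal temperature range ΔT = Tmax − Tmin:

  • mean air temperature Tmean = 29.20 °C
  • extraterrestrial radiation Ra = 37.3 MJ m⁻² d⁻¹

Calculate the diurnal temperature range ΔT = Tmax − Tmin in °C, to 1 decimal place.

13.8 °C

√ΔT = ET₀ / [0.0023 × 0.408 × Ra × (Tmean+17.8)] = 6.11 / (0.0023 × 15.2184 × 47.00) = 3.7140
ΔT = 3.7140² = 13.794 °C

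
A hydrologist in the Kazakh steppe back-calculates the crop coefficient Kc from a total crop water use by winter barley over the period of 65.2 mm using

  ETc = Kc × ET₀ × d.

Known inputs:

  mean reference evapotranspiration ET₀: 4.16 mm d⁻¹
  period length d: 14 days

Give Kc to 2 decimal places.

ETc = Kc × ET₀ × d  ⇒  Kc = ETc / (ET₀ × d)
Kc = 65.2 / (4.16 × 14) = 65.2 / 58.24 = 1.1195

1.12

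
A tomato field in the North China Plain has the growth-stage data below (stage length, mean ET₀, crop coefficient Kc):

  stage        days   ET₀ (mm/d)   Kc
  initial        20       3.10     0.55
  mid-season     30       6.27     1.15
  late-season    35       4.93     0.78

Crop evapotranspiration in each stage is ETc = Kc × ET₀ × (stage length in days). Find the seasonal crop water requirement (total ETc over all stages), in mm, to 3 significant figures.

385 mm

initial: 0.55 × 3.10 × 20 = 34.10 mm
mid-season: 1.15 × 6.27 × 30 = 216.32 mm
late-season: 0.78 × 4.93 × 35 = 134.59 mm
Seasonal total = 385.01 mm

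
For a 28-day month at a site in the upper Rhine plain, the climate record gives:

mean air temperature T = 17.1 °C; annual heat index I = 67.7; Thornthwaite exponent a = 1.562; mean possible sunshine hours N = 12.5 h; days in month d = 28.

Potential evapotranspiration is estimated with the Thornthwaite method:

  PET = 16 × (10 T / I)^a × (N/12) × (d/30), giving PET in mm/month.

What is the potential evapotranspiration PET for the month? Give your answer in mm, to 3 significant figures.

10T/I = 10 × 17.1 / 67.7 = 2.5258
(10T/I)^a = 2.5258^1.562 = 4.2515
Uncorrected PET = 16 × 4.2515 = 68.024 mm
Correction = (N/12)(d/30) = (12.5/12)(28/30) = 0.9722
PET = 68.024 × 0.9722 = 66.133 mm/month

66.1 mm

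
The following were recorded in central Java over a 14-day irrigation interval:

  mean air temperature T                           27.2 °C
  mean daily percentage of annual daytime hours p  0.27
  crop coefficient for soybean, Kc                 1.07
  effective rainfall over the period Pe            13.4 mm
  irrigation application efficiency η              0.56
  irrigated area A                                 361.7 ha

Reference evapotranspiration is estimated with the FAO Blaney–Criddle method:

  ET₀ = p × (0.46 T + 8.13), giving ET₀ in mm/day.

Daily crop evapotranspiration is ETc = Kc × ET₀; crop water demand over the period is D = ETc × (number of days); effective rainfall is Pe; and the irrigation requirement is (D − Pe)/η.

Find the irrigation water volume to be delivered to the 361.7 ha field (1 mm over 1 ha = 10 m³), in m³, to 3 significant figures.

453000 m³

ET₀ = 0.27 × (0.46 × 27.2 + 8.13) = 0.27 × 20.642 = 5.5733 mm/d
ETc = Kc × ET₀ = 1.07 × 5.5733 = 5.9634 mm/d
Crop demand D = ETc × 14 d = 5.9634 × 14 = 83.488 mm
D − Pe = 83.488 − 13.4 = 70.088 mm
Gross irrigation = 70.088 / 0.56 = 125.157 mm
Volume = 125.157 mm × 361.7 ha × 10 = 452692.9 m³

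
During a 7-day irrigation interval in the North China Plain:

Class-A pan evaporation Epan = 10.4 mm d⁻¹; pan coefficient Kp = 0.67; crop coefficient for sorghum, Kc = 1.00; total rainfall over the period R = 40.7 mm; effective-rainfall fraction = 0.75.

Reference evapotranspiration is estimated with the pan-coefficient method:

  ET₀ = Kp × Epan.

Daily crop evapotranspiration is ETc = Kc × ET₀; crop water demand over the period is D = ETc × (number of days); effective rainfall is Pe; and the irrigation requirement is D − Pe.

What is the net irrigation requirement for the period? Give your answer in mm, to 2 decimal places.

ET₀ = 0.67 × 10.4 = 6.9680 mm/d
ETc = Kc × ET₀ = 1.00 × 6.9680 = 6.9680 mm/d
Crop demand D = ETc × 7 d = 6.9680 × 7 = 48.776 mm
Pe = 0.75 × 40.7 = 30.525 mm
D − Pe = 48.776 − 30.525 = 18.251 mm

18.25 mm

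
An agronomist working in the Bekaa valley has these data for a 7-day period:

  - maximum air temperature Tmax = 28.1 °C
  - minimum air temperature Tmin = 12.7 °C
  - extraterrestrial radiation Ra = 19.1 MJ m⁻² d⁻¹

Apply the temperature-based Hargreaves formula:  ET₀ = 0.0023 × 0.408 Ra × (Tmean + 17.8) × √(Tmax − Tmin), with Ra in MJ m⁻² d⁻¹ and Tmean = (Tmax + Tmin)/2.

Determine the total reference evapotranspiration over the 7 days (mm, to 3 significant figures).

Tmean = (28.1 + 12.7)/2 = 20.40 °C
0.408 Ra = 0.408 × 19.1 = 7.7928 mm/d equivalent
ET₀ = 0.0023 × 7.7928 × (20.40 + 17.8) × √15.4 = 0.0023 × 7.7928 × 38.20 × 3.9243 = 2.6869 mm/d
Over 7 days: 2.6869 × 7 = 18.808 mm

18.8 mm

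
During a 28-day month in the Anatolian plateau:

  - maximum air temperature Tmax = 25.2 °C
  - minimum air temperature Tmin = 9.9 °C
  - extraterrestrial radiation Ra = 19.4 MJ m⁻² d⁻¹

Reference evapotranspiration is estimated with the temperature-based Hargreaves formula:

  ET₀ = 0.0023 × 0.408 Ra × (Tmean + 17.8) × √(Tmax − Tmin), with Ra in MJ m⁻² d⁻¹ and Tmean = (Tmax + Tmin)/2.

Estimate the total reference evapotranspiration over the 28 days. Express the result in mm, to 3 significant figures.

Tmean = (25.2 + 9.9)/2 = 17.55 °C
0.408 Ra = 0.408 × 19.4 = 7.9152 mm/d equivalent
ET₀ = 0.0023 × 7.9152 × (17.55 + 17.8) × √15.3 = 0.0023 × 7.9152 × 35.35 × 3.9115 = 2.5172 mm/d
Over 28 days: 2.5172 × 28 = 70.482 mm

70.5 mm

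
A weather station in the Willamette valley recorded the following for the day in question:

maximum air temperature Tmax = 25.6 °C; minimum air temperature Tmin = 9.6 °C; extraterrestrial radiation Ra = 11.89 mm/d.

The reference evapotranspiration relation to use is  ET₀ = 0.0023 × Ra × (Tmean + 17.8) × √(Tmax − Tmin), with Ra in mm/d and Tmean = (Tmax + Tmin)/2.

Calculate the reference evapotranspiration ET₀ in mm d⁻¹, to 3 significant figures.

3.87 mm d⁻¹

Tmean = (25.6 + 9.6)/2 = 17.60 °C
ET₀ = 0.0023 × 11.89 × (17.60 + 17.8) × √16.0 = 0.0023 × 11.89 × 35.40 × 4.0000 = 3.8723 mm/d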